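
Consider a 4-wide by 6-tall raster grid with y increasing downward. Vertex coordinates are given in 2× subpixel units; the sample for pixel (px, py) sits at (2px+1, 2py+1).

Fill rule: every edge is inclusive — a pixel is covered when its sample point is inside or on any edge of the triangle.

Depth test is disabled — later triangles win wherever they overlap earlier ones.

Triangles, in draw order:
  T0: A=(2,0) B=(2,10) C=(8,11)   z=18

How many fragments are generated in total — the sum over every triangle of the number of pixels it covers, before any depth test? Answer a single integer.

T0:
  2·area = 60  (B↔C swapped to make it positive)
  edge (2, 0)→(8, 11): d=(6,11) inclusive
  edge (8, 11)→(2, 10): d=(-6,-1) inclusive
  edge (2, 10)→(2, 0): d=(0,-10) inclusive
    (1,1)@(3, 3): e=[7,43,10] → █
    (2,1)@(5, 3): e=[-15,45,30] → ·
    (1,2)@(3, 5): e=[19,31,10] → █
    (2,2)@(5, 5): e=[-3,33,30] → ·
    (1,3)@(3, 7): e=[31,19,10] → █
    (2,3)@(5, 7): e=[9,21,30] → █
    (3,3)@(7, 7): e=[-13,23,50] → ·
    (1,4)@(3, 9): e=[43,7,10] → █
    (3,4)@(7, 9): e=[-1,11,50] → ·
    (1,5)@(3, 11): e=[55,-5,10] → ·
    (2,5)@(5, 11): e=[33,-3,30] → ·
  covered (6 px):
    · · · ·
    · █ · ·
    · █ · ·
    · █ █ ·
    · █ █ ·
    · · · ·

Result: 6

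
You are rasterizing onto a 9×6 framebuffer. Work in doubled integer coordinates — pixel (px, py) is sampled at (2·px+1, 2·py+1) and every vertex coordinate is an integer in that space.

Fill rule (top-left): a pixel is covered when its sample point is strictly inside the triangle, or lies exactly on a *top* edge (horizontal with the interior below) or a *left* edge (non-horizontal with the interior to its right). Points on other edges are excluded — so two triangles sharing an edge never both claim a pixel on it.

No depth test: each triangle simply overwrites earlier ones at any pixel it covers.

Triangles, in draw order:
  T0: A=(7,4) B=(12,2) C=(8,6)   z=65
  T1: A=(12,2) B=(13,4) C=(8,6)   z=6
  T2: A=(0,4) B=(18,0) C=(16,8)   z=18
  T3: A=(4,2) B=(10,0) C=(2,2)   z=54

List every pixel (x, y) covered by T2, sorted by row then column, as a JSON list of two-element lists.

T0:
  2·area = 12
  edge (7, 4)→(12, 2): d=(5,-2) top-left  bias=+0
  edge (12, 2)→(8, 6): d=(-4,4) right/bottom  bias=-1
  edge (8, 6)→(7, 4): d=(-1,-2) top-left  bias=+0
    (6,0)@(13, 1): e=[-3,0,15] → .  [on edge]
    (5,1)@(11, 3): e=[3,0,9] → .  [on edge]
    (4,2)@(9, 5): e=[9,0,3] → .  [on edge]
    (3,3)@(7, 7): e=[15,0,-3] → .  [on edge]
    (2,4)@(5, 9): e=[21,0,-9] → .  [on edge]
    (1,5)@(3, 11): e=[27,0,-15] → .  [on edge]
  covered (0 px):
    . . . . . . . . .
    . . . . . . . . .
    . . . . . . . . .
    . . . . . . . . .
    . . . . . . . . .
    . . . . . . . . .
T1:
  2·area = 12
  edge (12, 2)→(13, 4): d=(1,2) right/bottom  bias=-1
  edge (13, 4)→(8, 6): d=(-5,2) right/bottom  bias=-1
  edge (8, 6)→(12, 2): d=(4,-4) top-left  bias=+0
    (6,0)@(13, 1): e=[-3,15,0] → .  [on edge]
    (5,1)@(11, 3): e=[3,9,0] → X  [on edge]
    (6,1)@(13, 3): e=[-1,5,8] → .
    (4,2)@(9, 5): e=[9,3,0] → X  [on edge]
    (5,2)@(11, 5): e=[5,-1,8] → .
    (3,3)@(7, 7): e=[15,-3,0] → .  [on edge]
    (4,3)@(9, 7): e=[11,-7,8] → .
    (2,4)@(5, 9): e=[21,-9,0] → .  [on edge]
    (1,5)@(3, 11): e=[27,-15,0] → .  [on edge]
  covered (2 px):
    . . . . . . . . .
    . . . . . X . . .
    . . . . X . . . .
    . . . . . . . . .
    . . . . . . . . .
    . . . . . . . . .
T2:
  2·area = 136
  edge (0, 4)→(18, 0): d=(18,-4) top-left  bias=+0
  edge (18, 0)→(16, 8): d=(-2,8) right/bottom  bias=-1
  edge (16, 8)→(0, 4): d=(-16,-4) top-left  bias=+0
    (7,0)@(15, 1): e=[6,22,108] → X
    (8,0)@(17, 1): e=[14,6,116] → X
    (2,1)@(5, 3): e=[2,98,36] → X
    (3,1)@(7, 3): e=[10,82,44] → X
    (4,1)@(9, 3): e=[18,66,52] → X
    (5,1)@(11, 3): e=[26,50,60] → X
    (6,1)@(13, 3): e=[34,34,68] → X
    (2,2)@(5, 5): e=[38,94,4] → X
    (8,2)@(17, 5): e=[86,-2,52] → .
    (2,3)@(5, 7): e=[74,90,-28] → .
    (3,3)@(7, 7): e=[82,74,-20] → .
    (4,3)@(9, 7): e=[90,58,-12] → .
  covered (17 px):
    . . . . . . . X X
    . . X X X X X X X
    . . X X X X X X .
    . . . . . . X X .
    . . . . . . . . .
    . . . . . . . . .
T3:
  2·area = 4  (B↔C swapped to make it positive)
  edge (4, 2)→(2, 2): d=(-2,0) right/bottom  bias=-1
  edge (2, 2)→(10, 0): d=(8,-2) top-left  bias=+0
  edge (10, 0)→(4, 2): d=(-6,2) right/bottom  bias=-1
    (3,0)@(7, 1): e=[2,2,0] → .  [on edge]
    (0,1)@(1, 3): e=[-2,6,0] → .  [on edge]
  covered (0 px):
    . . . . . . . . .
    . . . . . . . . .
    . . . . . . . . .
    . . . . . . . . .
    . . . . . . . . .
    . . . . . . . . .

Final: [[7,0],[8,0],[2,1],[3,1],[4,1],[5,1],[6,1],[7,1],[8,1],[2,2],[3,2],[4,2],[5,2],[6,2],[7,2],[6,3],[7,3]]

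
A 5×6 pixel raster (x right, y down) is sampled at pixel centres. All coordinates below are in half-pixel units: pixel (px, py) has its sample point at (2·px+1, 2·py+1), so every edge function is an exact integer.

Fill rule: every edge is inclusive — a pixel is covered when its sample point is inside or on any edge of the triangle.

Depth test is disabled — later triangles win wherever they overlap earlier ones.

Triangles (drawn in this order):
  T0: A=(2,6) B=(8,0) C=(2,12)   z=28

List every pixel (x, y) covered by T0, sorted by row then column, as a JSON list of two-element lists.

T0:
  2·area = 36
  edge (2, 6)→(8, 0): d=(6,-6) inclusive
  edge (8, 0)→(2, 12): d=(-6,12) inclusive
  edge (2, 12)→(2, 6): d=(0,-6) inclusive
    (3,0)@(7, 1): e=[0,6,30] → X  [on edge]
    (4,0)@(9, 1): e=[12,-18,42] → .
    (2,1)@(5, 3): e=[0,18,18] → X  [on edge]
    (3,1)@(7, 3): e=[12,-6,30] → .
    (1,2)@(3, 5): e=[0,30,6] → X  [on edge]
    (3,2)@(7, 5): e=[24,-18,30] → .
    (0,3)@(1, 7): e=[0,42,-6] → .  [on edge]
    (1,3)@(3, 7): e=[12,18,6] → X
    (2,3)@(5, 7): e=[24,-6,18] → .
    (1,4)@(3, 9): e=[24,6,6] → X
    (2,4)@(5, 9): e=[36,-18,18] → .
    (1,5)@(3, 11): e=[36,-6,6] → .
  covered (6 px):
    . . . X .
    . . X . .
    . X X . .
    . X . . .
    . X . . .
    . . . . .

Final: [[3,0],[2,1],[1,2],[2,2],[1,3],[1,4]]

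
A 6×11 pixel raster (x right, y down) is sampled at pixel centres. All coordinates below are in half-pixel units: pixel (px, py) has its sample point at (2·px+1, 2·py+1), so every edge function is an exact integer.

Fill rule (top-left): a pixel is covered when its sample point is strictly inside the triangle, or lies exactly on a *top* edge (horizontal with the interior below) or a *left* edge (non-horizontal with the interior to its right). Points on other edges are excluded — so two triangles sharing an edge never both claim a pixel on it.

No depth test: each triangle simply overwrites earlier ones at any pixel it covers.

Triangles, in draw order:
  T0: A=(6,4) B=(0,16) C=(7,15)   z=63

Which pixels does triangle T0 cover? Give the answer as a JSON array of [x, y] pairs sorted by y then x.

T0:
  2·area = 78  (B↔C swapped to make it positive)
  edge (6, 4)→(7, 15): d=(1,11) right/bottom  bias=-1
  edge (7, 15)→(0, 16): d=(-7,1) right/bottom  bias=-1
  edge (0, 16)→(6, 4): d=(6,-12) top-left  bias=+0
    (2,3)@(5, 7): e=[14,58,6] → X
    (3,3)@(7, 7): e=[-8,56,30] → .
    (2,4)@(5, 9): e=[16,44,18] → X
    (3,4)@(7, 9): e=[-6,42,42] → .
    (1,5)@(3, 11): e=[40,32,6] → X
    (3,5)@(7, 11): e=[-4,28,54] → .
    (1,6)@(3, 13): e=[42,18,18] → X
    (3,6)@(7, 13): e=[-2,14,66] → .
    (0,7)@(1, 15): e=[66,6,6] → X
    (3,7)@(7, 15): e=[0,0,78] → .  [on edge]
    (0,8)@(1, 17): e=[68,-8,18] → .
    (1,8)@(3, 17): e=[46,-10,42] → .
  covered (9 px):
    . . . . . .
    . . . . . .
    . . . . . .
    . . X . . .
    . . X . . .
    . X X . . .
    . X X . . .
    X X X . . .
    . . . . . .
    . . . . . .
    . . . . . .

Final: [[2,3],[2,4],[1,5],[2,5],[1,6],[2,6],[0,7],[1,7],[2,7]]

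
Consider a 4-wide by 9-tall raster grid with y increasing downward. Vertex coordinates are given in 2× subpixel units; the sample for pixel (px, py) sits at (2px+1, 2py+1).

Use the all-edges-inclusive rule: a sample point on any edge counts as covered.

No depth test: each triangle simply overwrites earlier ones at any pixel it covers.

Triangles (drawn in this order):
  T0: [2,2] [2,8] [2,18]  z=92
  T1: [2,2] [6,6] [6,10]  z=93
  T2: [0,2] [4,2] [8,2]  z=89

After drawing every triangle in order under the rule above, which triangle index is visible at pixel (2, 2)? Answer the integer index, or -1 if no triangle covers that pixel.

T0:
  degenerate (2·area = 0) — covers nothing
T1:
  2·area = 16
  edge (2, 2)→(6, 6): d=(4,4) inclusive
  edge (6, 6)→(6, 10): d=(0,4) inclusive
  edge (6, 10)→(2, 2): d=(-4,-8) inclusive
    (0,0)@(1, 1): e=[0,20,-4] → ·  [on edge]
    (1,1)@(3, 3): e=[0,12,4] → #  [on edge]
    (2,1)@(5, 3): e=[-8,4,20] → ·
    (1,2)@(3, 5): e=[8,12,-4] → ·
    (2,2)@(5, 5): e=[0,4,12] → #  [on edge]
    (3,2)@(7, 5): e=[-8,-4,28] → ·
    (2,3)@(5, 7): e=[8,4,4] → #
    (3,3)@(7, 7): e=[0,-4,20] → ·  [on edge]
    (2,4)@(5, 9): e=[16,4,-4] → ·
  covered (3 px):
    · · · ·
    · # · ·
    · · # ·
    · · # ·
    · · · ·
    · · · ·
    · · · ·
    · · · ·
    · · · ·
T2:
  degenerate (2·area = 0) — covers nothing

Z-buffer (winner per pixel, '.' = empty):
  . . . .
  . 1 . .
  . . 1 .
  . . 1 .
  . . . .
  . . . .
  . . . .
  . . . .
  . . . .

Result: 1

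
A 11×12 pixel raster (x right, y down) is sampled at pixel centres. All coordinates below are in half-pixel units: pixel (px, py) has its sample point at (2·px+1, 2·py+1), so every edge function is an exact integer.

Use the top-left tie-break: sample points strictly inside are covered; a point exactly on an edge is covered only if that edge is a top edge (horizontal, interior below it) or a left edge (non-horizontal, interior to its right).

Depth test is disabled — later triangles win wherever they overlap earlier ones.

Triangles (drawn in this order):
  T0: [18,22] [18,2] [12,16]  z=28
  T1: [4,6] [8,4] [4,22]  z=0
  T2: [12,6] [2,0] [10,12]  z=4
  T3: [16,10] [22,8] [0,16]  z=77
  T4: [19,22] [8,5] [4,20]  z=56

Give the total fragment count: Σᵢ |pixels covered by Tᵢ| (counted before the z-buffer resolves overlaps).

T0:
  2·area = 120  (B↔C swapped to make it positive)
  edge (18, 22)→(12, 16): d=(-6,-6) top-left  bias=+0
  edge (12, 16)→(18, 2): d=(6,-14) top-left  bias=+0
  edge (18, 2)→(18, 22): d=(0,20) right/bottom  bias=-1
    (0,2)@(1, 5): e=[0,-220,340] → ·  [on edge]
    (8,2)@(17, 5): e=[96,4,20] → █
    (9,2)@(19, 5): e=[108,32,-20] → ·
    (1,3)@(3, 7): e=[0,-180,300] → ·  [on edge]
    (8,3)@(17, 7): e=[84,16,20] → █
    (9,3)@(19, 7): e=[96,44,-20] → ·
    (2,4)@(5, 9): e=[0,-140,260] → ·  [on edge]
    (7,4)@(15, 9): e=[60,0,60] → █  [on edge]
    (9,4)@(19, 9): e=[84,56,-20] → ·
    (3,5)@(7, 11): e=[0,-100,220] → ·  [on edge]
    (7,5)@(15, 11): e=[48,12,60] → █
    (9,5)@(19, 11): e=[72,68,-20] → ·
    (4,6)@(9, 13): e=[0,-60,180] → ·  [on edge]
    (5,7)@(11, 15): e=[0,-20,140] → ·  [on edge]
    (6,8)@(13, 17): e=[0,20,100] → █  [on edge]
    (7,9)@(15, 19): e=[0,60,60] → █  [on edge]
    (8,10)@(17, 21): e=[0,100,20] → █  [on edge]
    (4,11)@(9, 23): e=[-60,0,180] → ·  [on edge]
    (9,11)@(19, 23): e=[0,140,-20] → ·  [on edge]
  covered (17 px):
    · · · · · · · · · · ·
    · · · · · · · · · · ·
    · · · · · · · · █ · ·
    · · · · · · · · █ · ·
    · · · · · · · █ █ · ·
    · · · · · · · █ █ · ·
    · · · · · · · █ █ · ·
    · · · · · · █ █ █ · ·
    · · · · · · █ █ █ · ·
    · · · · · · · █ █ · ·
    · · · · · · · · █ · ·
    · · · · · · · · · · ·
T1:
  2·area = 64
  edge (4, 6)→(8, 4): d=(4,-2) top-left  bias=+0
  edge (8, 4)→(4, 22): d=(-4,18) right/bottom  bias=-1
  edge (4, 22)→(4, 6): d=(0,-16) top-left  bias=+0
    (3,2)@(7, 5): e=[2,14,48] → █
    (4,2)@(9, 5): e=[6,-22,80] → ·
    (2,3)@(5, 7): e=[6,42,16] → █
    (4,3)@(9, 7): e=[14,-30,80] → ·
    (2,4)@(5, 9): e=[14,34,16] → █
    (3,4)@(7, 9): e=[18,-2,48] → ·
    (2,5)@(5, 11): e=[22,26,16] → █
    (3,5)@(7, 11): e=[26,-10,48] → ·
    (2,6)@(5, 13): e=[30,18,16] → █
    (3,6)@(7, 13): e=[34,-18,48] → ·
    (2,7)@(5, 15): e=[38,10,16] → █
    (3,7)@(7, 15): e=[42,-26,48] → ·
  covered (8 px):
    · · · · · · · · · · ·
    · · · · · · · · · · ·
    · · · █ · · · · · · ·
    · · █ █ · · · · · · ·
    · · █ · · · · · · · ·
    · · █ · · · · · · · ·
    · · █ · · · · · · · ·
    · · █ · · · · · · · ·
    · · █ · · · · · · · ·
    · · · · · · · · · · ·
    · · · · · · · · · · ·
    · · · · · · · · · · ·
T2:
  2·area = 72  (B↔C swapped to make it positive)
  edge (12, 6)→(10, 12): d=(-2,6) right/bottom  bias=-1
  edge (10, 12)→(2, 0): d=(-8,-12) top-left  bias=+0
  edge (2, 0)→(12, 6): d=(10,6) right/bottom  bias=-1
    (1,0)@(3, 1): e=[64,4,4] → █
    (2,0)@(5, 1): e=[52,28,-8] → ·
    (1,1)@(3, 3): e=[60,-12,24] → ·
    (2,1)@(5, 3): e=[48,12,12] → █
    (3,1)@(7, 3): e=[36,36,0] → ·  [on edge]
    (6,1)@(13, 3): e=[0,108,-36] → ·  [on edge]
    (2,2)@(5, 5): e=[44,-4,32] → ·
    (3,2)@(7, 5): e=[32,20,20] → █
    (4,2)@(9, 5): e=[20,44,8] → █
    (5,2)@(11, 5): e=[8,68,-4] → ·
    (3,3)@(7, 7): e=[28,4,40] → █
    (5,3)@(11, 7): e=[4,52,16] → █
    (5,4)@(11, 9): e=[0,36,36] → ·  [on edge]
    (8,4)@(17, 9): e=[-36,108,0] → ·  [on edge]
    (4,7)@(9, 15): e=[0,-36,108] → ·  [on edge]
    (3,10)@(7, 21): e=[0,-108,180] → ·  [on edge]
  covered (8 px):
    · █ · · · · · · · · ·
    · · █ · · · · · · · ·
    · · · █ █ · · · · · ·
    · · · █ █ █ · · · · ·
    · · · · █ · · · · · ·
    · · · · · · · · · · ·
    · · · · · · · · · · ·
    · · · · · · · · · · ·
    · · · · · · · · · · ·
    · · · · · · · · · · ·
    · · · · · · · · · · ·
    · · · · · · · · · · ·
T3:
  2·area = 4
  edge (16, 10)→(22, 8): d=(6,-2) top-left  bias=+0
  edge (22, 8)→(0, 16): d=(-22,8) right/bottom  bias=-1
  edge (0, 16)→(16, 10): d=(16,-6) top-left  bias=+0
    (9,4)@(19, 9): e=[0,2,2] → █  [on edge]
    (10,4)@(21, 9): e=[4,-14,14] → ·
    (6,5)@(13, 11): e=[0,6,-2] → ·  [on edge]
    (9,5)@(19, 11): e=[12,-42,34] → ·
    (3,6)@(7, 13): e=[0,10,-6] → ·  [on edge]
    (0,7)@(1, 15): e=[0,14,-10] → ·  [on edge]
  covered (1 px):
    · · · · · · · · · · ·
    · · · · · · · · · · ·
    · · · · · · · · · · ·
    · · · · · · · · · · ·
    · · · · · · · · · █ ·
    · · · · · · · · · · ·
    · · · · · · · · · · ·
    · · · · · · · · · · ·
    · · · · · · · · · · ·
    · · · · · · · · · · ·
    · · · · · · · · · · ·
    · · · · · · · · · · ·
T4:
  2·area = 233  (B↔C swapped to make it positive)
  edge (19, 22)→(4, 20): d=(-15,-2) top-left  bias=+0
  edge (4, 20)→(8, 5): d=(4,-15) top-left  bias=+0
  edge (8, 5)→(19, 22): d=(11,17) right/bottom  bias=-1
    (4,3)@(9, 7): e=[205,23,5] → █
    (5,3)@(11, 7): e=[209,53,-29] → ·
    (3,4)@(7, 9): e=[171,1,61] → █
    (5,4)@(11, 9): e=[179,61,-7] → ·
    (3,5)@(7, 11): e=[141,9,83] → █
    (5,5)@(11, 11): e=[149,69,15] → █
    (6,5)@(13, 11): e=[153,99,-19] → ·
    (3,6)@(7, 13): e=[111,17,105] → █
    (6,6)@(13, 13): e=[123,107,3] → █
    (7,6)@(15, 13): e=[127,137,-31] → ·
    (3,7)@(7, 15): e=[81,25,127] → █
    (7,7)@(15, 15): e=[97,145,-9] → ·
  covered (30 px):
    · · · · · · · · · · ·
    · · · · · · · · · · ·
    · · · · · · · · · · ·
    · · · · █ · · · · · ·
    · · · █ █ · · · · · ·
    · · · █ █ █ · · · · ·
    · · · █ █ █ █ · · · ·
    · · · █ █ █ █ · · · ·
    · · █ █ █ █ █ █ · · ·
    · · █ █ █ █ █ █ █ · ·
    · · · · · · █ █ █ · ·
    · · · · · · · · · · ·

Final: 64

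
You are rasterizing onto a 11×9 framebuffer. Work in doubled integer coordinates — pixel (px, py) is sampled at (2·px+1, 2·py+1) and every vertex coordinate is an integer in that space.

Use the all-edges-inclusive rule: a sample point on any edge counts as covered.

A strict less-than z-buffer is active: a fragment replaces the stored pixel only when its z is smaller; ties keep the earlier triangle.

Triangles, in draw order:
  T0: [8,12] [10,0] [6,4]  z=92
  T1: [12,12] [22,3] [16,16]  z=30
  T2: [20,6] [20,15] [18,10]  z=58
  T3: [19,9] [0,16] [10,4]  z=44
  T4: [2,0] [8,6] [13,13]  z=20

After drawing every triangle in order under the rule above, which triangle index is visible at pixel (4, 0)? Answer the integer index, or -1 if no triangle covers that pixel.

T0:
  2·area = 40  (B↔C swapped to make it positive)
  edge (8, 12)→(6, 4): d=(-2,-8) inclusive
  edge (6, 4)→(10, 0): d=(4,-4) inclusive
  edge (10, 0)→(8, 12): d=(-2,12) inclusive
    (4,0)@(9, 1): e=[30,0,10] → #  [on edge]
    (5,0)@(11, 1): e=[46,8,-14] → ·
    (3,1)@(7, 3): e=[10,0,30] → #  [on edge]
    (5,1)@(11, 3): e=[42,16,-18] → ·
    (2,2)@(5, 5): e=[-10,0,50] → ·  [on edge]
    (3,2)@(7, 5): e=[6,8,26] → #
    (5,2)@(11, 5): e=[38,24,-22] → ·
    (1,3)@(3, 7): e=[-30,0,70] → ·  [on edge]
    (3,3)@(7, 7): e=[2,16,22] → #
    (4,3)@(9, 7): e=[18,24,-2] → ·
    (0,4)@(1, 9): e=[-50,0,90] → ·  [on edge]
    (3,4)@(7, 9): e=[-2,24,18] → ·
  covered (6 px):
    · · · · # · · · · · ·
    · · · # # · · · · · ·
    · · · # # · · · · · ·
    · · · # · · · · · · ·
    · · · · · · · · · · ·
    · · · · · · · · · · ·
    · · · · · · · · · · ·
    · · · · · · · · · · ·
    · · · · · · · · · · ·
T1:
  2·area = 76
  edge (12, 12)→(22, 3): d=(10,-9) inclusive
  edge (22, 3)→(16, 16): d=(-6,13) inclusive
  edge (16, 16)→(12, 12): d=(-4,-4) inclusive
    (0,0)@(1, 1): e=[-209,285,0] → ·  [on edge]
    (1,1)@(3, 3): e=[-171,247,0] → ·  [on edge]
    (2,2)@(5, 5): e=[-133,209,0] → ·  [on edge]
    (10,2)@(21, 5): e=[11,1,64] → #
    (3,3)@(7, 7): e=[-95,171,0] → ·  [on edge]
    (9,3)@(19, 7): e=[13,15,48] → #
    (10,3)@(21, 7): e=[31,-11,56] → ·
    (4,4)@(9, 9): e=[-57,133,0] → ·  [on edge]
    (8,4)@(17, 9): e=[15,29,32] → #
    (10,4)@(21, 9): e=[51,-23,48] → ·
    (5,5)@(11, 11): e=[-19,95,0] → ·  [on edge]
    (7,5)@(15, 11): e=[17,43,16] → #
    (6,6)@(13, 13): e=[19,57,0] → #  [on edge]
    (7,7)@(15, 15): e=[57,19,0] → #  [on edge]
    (8,8)@(17, 17): e=[95,-19,0] → ·  [on edge]
  covered (10 px):
    · · · · · · · · · · ·
    · · · · · · · · · · ·
    · · · · · · · · · · #
    · · · · · · · · · # ·
    · · · · · · · · # # ·
    · · · · · · · # # · ·
    · · · · · · # # # · ·
    · · · · · · · # · · ·
    · · · · · · · · · · ·
T2:
  2·area = 18
  edge (20, 6)→(20, 15): d=(0,9) inclusive
  edge (20, 15)→(18, 10): d=(-2,-5) inclusive
  edge (18, 10)→(20, 6): d=(2,-4) inclusive
    (9,4)@(19, 9): e=[9,7,2] → #
    (10,4)@(21, 9): e=[-9,17,10] → ·
    (9,5)@(19, 11): e=[9,3,6] → #
    (10,5)@(21, 11): e=[-9,13,14] → ·
    (9,6)@(19, 13): e=[9,-1,10] → ·
  covered (2 px):
    · · · · · · · · · · ·
    · · · · · · · · · · ·
    · · · · · · · · · · ·
    · · · · · · · · · · ·
    · · · · · · · · · # ·
    · · · · · · · · · # ·
    · · · · · · · · · · ·
    · · · · · · · · · · ·
    · · · · · · · · · · ·
T3:
  2·area = 158
  edge (19, 9)→(0, 16): d=(-19,7) inclusive
  edge (0, 16)→(10, 4): d=(10,-12) inclusive
  edge (10, 4)→(19, 9): d=(9,5) inclusive
    (5,2)@(11, 5): e=[132,22,4] → #
    (6,2)@(13, 5): e=[118,46,-6] → ·
    (4,3)@(9, 7): e=[108,18,32] → #
    (6,3)@(13, 7): e=[80,66,12] → #
    (7,3)@(15, 7): e=[66,90,2] → #
    (8,3)@(17, 7): e=[52,114,-8] → ·
    (3,4)@(7, 9): e=[84,14,60] → #
    (8,4)@(17, 9): e=[14,134,10] → #
    (9,4)@(19, 9): e=[0,158,0] → #  [on edge]
    (10,4)@(21, 9): e=[-14,182,-10] → ·
    (2,5)@(5, 11): e=[60,10,88] → #
    (7,5)@(15, 11): e=[-10,130,38] → ·
  covered (21 px):
    · · · · · · · · · · ·
    · · · · · · · · · · ·
    · · · · · # · · · · ·
    · · · · # # # # · · ·
    · · · # # # # # # # ·
    · · # # # # # · · · ·
    · # # # · · · · · · ·
    # · · · · · · · · · ·
    · · · · · · · · · · ·
T4:
  2·area = 12
  edge (2, 0)→(8, 6): d=(6,6) inclusive
  edge (8, 6)→(13, 13): d=(5,7) inclusive
  edge (13, 13)→(2, 0): d=(-11,-13) inclusive
    (1,0)@(3, 1): e=[0,10,2] → #  [on edge]
    (2,0)@(5, 1): e=[-12,-4,28] → ·
    (1,1)@(3, 3): e=[12,20,-20] → ·
    (2,1)@(5, 3): e=[0,6,6] → #  [on edge]
    (3,1)@(7, 3): e=[-12,-8,32] → ·
    (2,2)@(5, 5): e=[12,16,-16] → ·
    (3,2)@(7, 5): e=[0,2,10] → #  [on edge]
    (4,2)@(9, 5): e=[-12,-12,36] → ·
    (3,3)@(7, 7): e=[12,12,-12] → ·
    (4,3)@(9, 7): e=[0,-2,14] → ·  [on edge]
    (5,4)@(11, 9): e=[0,-6,18] → ·  [on edge]
    (6,5)@(13, 11): e=[0,-10,22] → ·  [on edge]
    (6,6)@(13, 13): e=[12,0,0] → #  [on edge]
    (7,6)@(15, 13): e=[0,-14,26] → ·  [on edge]
    (8,7)@(17, 15): e=[0,-18,30] → ·  [on edge]
    (9,8)@(19, 17): e=[0,-22,34] → ·  [on edge]
  covered (4 px):
    · # · · · · · · · · ·
    · · # · · · · · · · ·
    · · · # · · · · · · ·
    · · · · · · · · · · ·
    · · · · · · · · · · ·
    · · · · · · · · · · ·
    · · · · · · # · · · ·
    · · · · · · · · · · ·
    · · · · · · · · · · ·

Z-buffer (winner per pixel, '.' = empty):
  . 4 . . 0 . . . . . .
  . . 4 0 0 . . . . . .
  . . . 4 0 3 . . . . 1
  . . . 0 3 3 3 3 . 1 .
  . . . 3 3 3 3 3 1 1 .
  . . 3 3 3 3 3 1 1 2 .
  . 3 3 3 . . 4 1 1 . .
  3 . . . . . . 1 . . .
  . . . . . . . . . . .

Result: 0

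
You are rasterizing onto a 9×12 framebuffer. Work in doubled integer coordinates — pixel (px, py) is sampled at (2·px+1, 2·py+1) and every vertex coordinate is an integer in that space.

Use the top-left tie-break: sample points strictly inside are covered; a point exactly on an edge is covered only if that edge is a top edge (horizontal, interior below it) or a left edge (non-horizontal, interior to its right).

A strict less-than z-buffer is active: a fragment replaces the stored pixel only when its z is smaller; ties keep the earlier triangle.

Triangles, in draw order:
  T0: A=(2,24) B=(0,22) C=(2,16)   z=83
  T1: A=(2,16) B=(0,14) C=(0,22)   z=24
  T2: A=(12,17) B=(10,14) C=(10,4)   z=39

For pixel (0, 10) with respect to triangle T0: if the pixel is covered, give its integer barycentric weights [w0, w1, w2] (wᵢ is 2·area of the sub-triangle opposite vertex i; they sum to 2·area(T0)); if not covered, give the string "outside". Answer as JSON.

T0:
  2·area = 16
  edge (2, 24)→(0, 22): d=(-2,-2) top-left  bias=+0
  edge (0, 22)→(2, 16): d=(2,-6) top-left  bias=+0
  edge (2, 16)→(2, 24): d=(0,8) right/bottom  bias=-1
    (3,0)@(7, 1): e=[56,0,-40] → ·  [on edge]
    (2,3)@(5, 7): e=[40,0,-24] → ·  [on edge]
    (1,6)@(3, 13): e=[24,0,-8] → ·  [on edge]
    (0,9)@(1, 19): e=[8,0,8] → #  [on edge]
    (1,9)@(3, 19): e=[12,12,-8] → ·
    (0,10)@(1, 21): e=[4,4,8] → #
    (1,10)@(3, 21): e=[8,16,-8] → ·
    (0,11)@(1, 23): e=[0,8,8] → #  [on edge]
    (1,11)@(3, 23): e=[4,20,-8] → ·
  covered (3 px):
    · · · · · · · · ·
    · · · · · · · · ·
    · · · · · · · · ·
    · · · · · · · · ·
    · · · · · · · · ·
    · · · · · · · · ·
    · · · · · · · · ·
    · · · · · · · · ·
    · · · · · · · · ·
    # · · · · · · · ·
    # · · · · · · · ·
    # · · · · · · · ·
T1:
  2·area = 16  (B↔C swapped to make it positive)
  edge (2, 16)→(0, 22): d=(-2,6) right/bottom  bias=-1
  edge (0, 22)→(0, 14): d=(0,-8) top-left  bias=+0
  edge (0, 14)→(2, 16): d=(2,2) right/bottom  bias=-1
    (3,0)@(7, 1): e=[0,56,-40] → ·  [on edge]
    (2,3)@(5, 7): e=[0,40,-24] → ·  [on edge]
    (1,6)@(3, 13): e=[0,24,-8] → ·  [on edge]
    (0,7)@(1, 15): e=[8,8,0] → ·  [on edge]
    (0,8)@(1, 17): e=[4,8,4] → #
    (1,8)@(3, 17): e=[-8,24,0] → ·  [on edge]
    (0,9)@(1, 19): e=[0,8,8] → ·  [on edge]
    (2,9)@(5, 19): e=[-24,40,0] → ·  [on edge]
    (3,10)@(7, 21): e=[-40,56,0] → ·  [on edge]
    (4,11)@(9, 23): e=[-56,72,0] → ·  [on edge]
  covered (1 px):
    · · · · · · · · ·
    · · · · · · · · ·
    · · · · · · · · ·
    · · · · · · · · ·
    · · · · · · · · ·
    · · · · · · · · ·
    · · · · · · · · ·
    · · · · · · · · ·
    # · · · · · · · ·
    · · · · · · · · ·
    · · · · · · · · ·
    · · · · · · · · ·
T2:
  2·area = 20
  edge (12, 17)→(10, 14): d=(-2,-3) top-left  bias=+0
  edge (10, 14)→(10, 4): d=(0,-10) top-left  bias=+0
  edge (10, 4)→(12, 17): d=(2,13) right/bottom  bias=-1
    (5,5)@(11, 11): e=[9,10,1] → #
    (6,5)@(13, 11): e=[15,30,-25] → ·
    (5,6)@(11, 13): e=[5,10,5] → #
    (6,6)@(13, 13): e=[11,30,-21] → ·
    (5,7)@(11, 15): e=[1,10,9] → #
    (6,7)@(13, 15): e=[7,30,-17] → ·
    (5,8)@(11, 17): e=[-3,10,13] → ·
  covered (3 px):
    · · · · · · · · ·
    · · · · · · · · ·
    · · · · · · · · ·
    · · · · · · · · ·
    · · · · · · · · ·
    · · · · · # · · ·
    · · · · · # · · ·
    · · · · · # · · ·
    · · · · · · · · ·
    · · · · · · · · ·
    · · · · · · · · ·
    · · · · · · · · ·

Result: [4,8,4]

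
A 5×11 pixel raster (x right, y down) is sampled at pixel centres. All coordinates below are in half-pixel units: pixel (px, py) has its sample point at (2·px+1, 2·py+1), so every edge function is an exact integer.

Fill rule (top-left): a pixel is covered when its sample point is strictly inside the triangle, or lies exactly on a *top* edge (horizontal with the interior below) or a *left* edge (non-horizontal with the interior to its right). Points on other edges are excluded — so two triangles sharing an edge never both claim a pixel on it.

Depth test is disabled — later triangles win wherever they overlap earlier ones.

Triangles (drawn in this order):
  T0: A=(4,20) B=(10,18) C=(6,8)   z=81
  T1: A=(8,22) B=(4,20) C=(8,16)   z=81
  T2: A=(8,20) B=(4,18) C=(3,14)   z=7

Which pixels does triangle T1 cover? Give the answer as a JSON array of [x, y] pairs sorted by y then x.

T0:
  2·area = 68  (B↔C swapped to make it positive)
  edge (4, 20)→(6, 8): d=(2,-12) top-left  bias=+0
  edge (6, 8)→(10, 18): d=(4,10) right/bottom  bias=-1
  edge (10, 18)→(4, 20): d=(-6,2) right/bottom  bias=-1
    (3,5)@(7, 11): e=[18,2,48] → █
    (4,5)@(9, 11): e=[42,-18,44] → ·
    (3,6)@(7, 13): e=[22,10,36] → █
    (4,6)@(9, 13): e=[46,-10,32] → ·
    (2,7)@(5, 15): e=[2,38,28] → █
    (4,7)@(9, 15): e=[50,-2,20] → ·
    (2,8)@(5, 17): e=[6,46,16] → █
    (4,8)@(9, 17): e=[54,6,8] → █
    (2,9)@(5, 19): e=[10,54,4] → █
    (3,9)@(7, 19): e=[34,34,0] → ·  [on edge]
    (4,9)@(9, 19): e=[58,14,-4] → ·
    (0,10)@(1, 21): e=[-34,102,0] → ·  [on edge]
  covered (8 px):
    · · · · ·
    · · · · ·
    · · · · ·
    · · · · ·
    · · · · ·
    · · · █ ·
    · · · █ ·
    · · █ █ ·
    · · █ █ █
    · · █ · ·
    · · · · ·
T1:
  2·area = 24
  edge (8, 22)→(4, 20): d=(-4,-2) top-left  bias=+0
  edge (4, 20)→(8, 16): d=(4,-4) top-left  bias=+0
  edge (8, 16)→(8, 22): d=(0,6) right/bottom  bias=-1
    (4,7)@(9, 15): e=[30,0,-6] → ·  [on edge]
    (3,8)@(7, 17): e=[18,0,6] → █  [on edge]
    (4,8)@(9, 17): e=[22,8,-6] → ·
    (2,9)@(5, 19): e=[6,0,18] → █  [on edge]
    (4,9)@(9, 19): e=[14,16,-6] → ·
    (1,10)@(3, 21): e=[-6,0,30] → ·  [on edge]
    (2,10)@(5, 21): e=[-2,8,18] → ·
    (3,10)@(7, 21): e=[2,16,6] → █
    (4,10)@(9, 21): e=[6,24,-6] → ·
  covered (4 px):
    · · · · ·
    · · · · ·
    · · · · ·
    · · · · ·
    · · · · ·
    · · · · ·
    · · · · ·
    · · · · ·
    · · · █ ·
    · · █ █ ·
    · · · █ ·
T2:
  2·area = 14
  edge (8, 20)→(4, 18): d=(-4,-2) top-left  bias=+0
  edge (4, 18)→(3, 14): d=(-1,-4) top-left  bias=+0
  edge (3, 14)→(8, 20): d=(5,6) right/bottom  bias=-1
    (2,8)@(5, 17): e=[6,5,3] → █
    (3,8)@(7, 17): e=[10,13,-9] → ·
    (2,9)@(5, 19): e=[-2,3,13] → ·
    (3,9)@(7, 19): e=[2,11,1] → █
    (4,9)@(9, 19): e=[6,19,-11] → ·
    (3,10)@(7, 21): e=[-6,9,11] → ·
  covered (2 px):
    · · · · ·
    · · · · ·
    · · · · ·
    · · · · ·
    · · · · ·
    · · · · ·
    · · · · ·
    · · · · ·
    · · █ · ·
    · · · █ ·
    · · · · ·

Result: [[3,8],[2,9],[3,9],[3,10]]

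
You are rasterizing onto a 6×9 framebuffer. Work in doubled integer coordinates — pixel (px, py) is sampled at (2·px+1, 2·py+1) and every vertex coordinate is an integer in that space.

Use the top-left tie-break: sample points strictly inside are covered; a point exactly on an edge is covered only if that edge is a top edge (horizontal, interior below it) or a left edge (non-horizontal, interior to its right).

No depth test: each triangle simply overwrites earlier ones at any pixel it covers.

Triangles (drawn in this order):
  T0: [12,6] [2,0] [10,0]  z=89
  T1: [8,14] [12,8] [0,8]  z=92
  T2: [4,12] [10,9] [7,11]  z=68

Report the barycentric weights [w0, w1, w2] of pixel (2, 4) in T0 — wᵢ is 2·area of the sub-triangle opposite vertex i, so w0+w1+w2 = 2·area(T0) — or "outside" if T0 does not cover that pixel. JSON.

T0:
  2·area = 48
  edge (12, 6)→(2, 0): d=(-10,-6) top-left  bias=+0
  edge (2, 0)→(10, 0): d=(8,0) top-left  bias=+0
  edge (10, 0)→(12, 6): d=(2,6) right/bottom  bias=-1
    (2,0)@(5, 1): e=[8,8,32] → #
    (3,0)@(7, 1): e=[20,8,20] → #
    (4,0)@(9, 1): e=[32,8,8] → #
    (5,0)@(11, 1): e=[44,8,-4] → ·
    (2,1)@(5, 3): e=[-12,24,36] → ·
    (3,1)@(7, 3): e=[0,24,24] → #  [on edge]
    (5,1)@(11, 3): e=[24,24,0] → ·  [on edge]
    (3,2)@(7, 5): e=[-20,40,28] → ·
    (4,2)@(9, 5): e=[-8,40,16] → ·
    (5,2)@(11, 5): e=[4,40,4] → #
    (5,3)@(11, 7): e=[-16,56,8] → ·
  covered (6 px):
    · · # # # ·
    · · · # # ·
    · · · · · #
    · · · · · ·
    · · · · · ·
    · · · · · ·
    · · · · · ·
    · · · · · ·
    · · · · · ·
T1:
  2·area = 72  (B↔C swapped to make it positive)
  edge (8, 14)→(0, 8): d=(-8,-6) top-left  bias=+0
  edge (0, 8)→(12, 8): d=(12,0) top-left  bias=+0
  edge (12, 8)→(8, 14): d=(-4,6) right/bottom  bias=-1
    (1,4)@(3, 9): e=[10,12,50] → #
    (2,4)@(5, 9): e=[22,12,38] → #
    (3,4)@(7, 9): e=[34,12,26] → #
    (4,4)@(9, 9): e=[46,12,14] → #
    (5,4)@(11, 9): e=[58,12,2] → #
    (1,5)@(3, 11): e=[-6,36,42] → ·
    (2,5)@(5, 11): e=[6,36,30] → #
    (5,5)@(11, 11): e=[42,36,-6] → ·
    (2,6)@(5, 13): e=[-10,60,22] → ·
    (3,6)@(7, 13): e=[2,60,10] → #
    (4,6)@(9, 13): e=[14,60,-2] → ·
    (3,7)@(7, 15): e=[-14,84,2] → ·
  covered (9 px):
    · · · · · ·
    · · · · · ·
    · · · · · ·
    · · · · · ·
    · # # # # #
    · · # # # ·
    · · · # · ·
    · · · · · ·
    · · · · · ·
T2:
  2·area = 3
  edge (4, 12)→(10, 9): d=(6,-3) top-left  bias=+0
  edge (10, 9)→(7, 11): d=(-3,2) right/bottom  bias=-1
  edge (7, 11)→(4, 12): d=(-3,1) right/bottom  bias=-1
    (3,5)@(7, 11): e=[3,0,0] → ·  [on edge]
    (0,6)@(1, 13): e=[-3,6,0] → ·  [on edge]
    (0,7)@(1, 15): e=[9,0,-6] → ·  [on edge]
  covered (0 px):
    · · · · · ·
    · · · · · ·
    · · · · · ·
    · · · · · ·
    · · · · · ·
    · · · · · ·
    · · · · · ·
    · · · · · ·
    · · · · · ·

Answer: "outside"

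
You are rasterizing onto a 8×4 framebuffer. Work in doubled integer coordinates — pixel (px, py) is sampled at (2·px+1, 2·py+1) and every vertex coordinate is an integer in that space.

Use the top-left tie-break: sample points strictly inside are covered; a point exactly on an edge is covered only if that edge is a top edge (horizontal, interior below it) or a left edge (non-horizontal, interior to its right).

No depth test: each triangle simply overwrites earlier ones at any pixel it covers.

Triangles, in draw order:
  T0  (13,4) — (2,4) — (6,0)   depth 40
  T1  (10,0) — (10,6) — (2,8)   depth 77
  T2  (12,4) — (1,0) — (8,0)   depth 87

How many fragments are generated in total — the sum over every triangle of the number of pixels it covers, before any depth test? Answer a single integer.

T0:
  2·area = 44
  edge (13, 4)→(2, 4): d=(-11,0) right/bottom  bias=-1
  edge (2, 4)→(6, 0): d=(4,-4) top-left  bias=+0
  edge (6, 0)→(13, 4): d=(7,4) right/bottom  bias=-1
    (2,0)@(5, 1): e=[33,0,11] → X  [on edge]
    (3,0)@(7, 1): e=[33,8,3] → X
    (4,0)@(9, 1): e=[33,16,-5] → .
    (1,1)@(3, 3): e=[11,0,33] → X  [on edge]
    (4,1)@(9, 3): e=[11,24,9] → X
    (5,1)@(11, 3): e=[11,32,1] → X
    (6,1)@(13, 3): e=[11,40,-7] → .
    (0,2)@(1, 5): e=[-11,0,55] → .  [on edge]
    (1,2)@(3, 5): e=[-11,8,47] → .
    (2,2)@(5, 5): e=[-11,16,39] → .
    (3,2)@(7, 5): e=[-11,24,31] → .
    (4,2)@(9, 5): e=[-11,32,23] → .
  covered (7 px):
    . . X X . . . .
    . X X X X X . .
    . . . . . . . .
    . . . . . . . .
T1:
  2·area = 48
  edge (10, 0)→(10, 6): d=(0,6) right/bottom  bias=-1
  edge (10, 6)→(2, 8): d=(-8,2) right/bottom  bias=-1
  edge (2, 8)→(10, 0): d=(8,-8) top-left  bias=+0
    (4,0)@(9, 1): e=[6,42,0] → X  [on edge]
    (5,0)@(11, 1): e=[-6,38,16] → .
    (3,1)@(7, 3): e=[18,30,0] → X  [on edge]
    (5,1)@(11, 3): e=[-6,22,32] → .
    (2,2)@(5, 5): e=[30,18,0] → X  [on edge]
    (5,2)@(11, 5): e=[-6,6,48] → .
    (1,3)@(3, 7): e=[42,6,0] → X  [on edge]
    (3,3)@(7, 7): e=[18,-2,32] → .
    (4,3)@(9, 7): e=[6,-6,48] → .
  covered (8 px):
    . . . . X . . .
    . . . X X . . .
    . . X X X . . .
    . X X . . . . .
T2:
  2·area = 28
  edge (12, 4)→(1, 0): d=(-11,-4) top-left  bias=+0
  edge (1, 0)→(8, 0): d=(7,0) top-left  bias=+0
  edge (8, 0)→(12, 4): d=(4,4) right/bottom  bias=-1
    (2,0)@(5, 1): e=[5,7,16] → X
    (3,0)@(7, 1): e=[13,7,8] → X
    (4,0)@(9, 1): e=[21,7,0] → .  [on edge]
    (2,1)@(5, 3): e=[-17,21,24] → .
    (3,1)@(7, 3): e=[-9,21,16] → .
    (5,1)@(11, 3): e=[7,21,0] → .  [on edge]
    (6,2)@(13, 5): e=[-7,35,0] → .  [on edge]
    (7,3)@(15, 7): e=[-21,49,0] → .  [on edge]
  covered (2 px):
    . . X X . . . .
    . . . . . . . .
    . . . . . . . .
    . . . . . . . .

Final: 17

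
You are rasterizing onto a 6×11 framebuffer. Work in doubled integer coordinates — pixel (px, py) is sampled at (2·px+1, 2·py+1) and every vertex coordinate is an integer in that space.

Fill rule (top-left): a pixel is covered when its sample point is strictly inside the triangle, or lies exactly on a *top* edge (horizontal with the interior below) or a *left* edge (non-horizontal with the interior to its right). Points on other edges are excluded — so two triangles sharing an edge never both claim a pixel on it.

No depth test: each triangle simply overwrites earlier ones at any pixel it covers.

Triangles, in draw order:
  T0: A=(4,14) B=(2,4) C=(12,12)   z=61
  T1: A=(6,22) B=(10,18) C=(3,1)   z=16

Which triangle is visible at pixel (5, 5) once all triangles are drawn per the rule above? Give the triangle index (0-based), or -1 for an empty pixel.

T0:
  2·area = 84
  edge (4, 14)→(2, 4): d=(-2,-10) top-left  bias=+0
  edge (2, 4)→(12, 12): d=(10,8) right/bottom  bias=-1
  edge (12, 12)→(4, 14): d=(-8,2) right/bottom  bias=-1
    (1,2)@(3, 5): e=[8,2,74] → X
    (2,2)@(5, 5): e=[28,-14,70] → .
    (1,3)@(3, 7): e=[4,22,58] → X
    (2,3)@(5, 7): e=[24,6,54] → X
    (3,3)@(7, 7): e=[44,-10,50] → .
    (1,4)@(3, 9): e=[0,42,42] → X  [on edge]
    (3,4)@(7, 9): e=[40,10,34] → X
    (4,4)@(9, 9): e=[60,-6,30] → .
    (1,5)@(3, 11): e=[-4,62,26] → .
    (2,5)@(5, 11): e=[16,46,22] → X
    (4,5)@(9, 11): e=[56,14,14] → X
    (5,5)@(11, 11): e=[76,-2,10] → .
    (2,9)@(5, 19): e=[0,126,-42] → .  [on edge]
  covered (11 px):
    . . . . . .
    . . . . . .
    . X . . . .
    . X X . . .
    . X X X . .
    . . X X X .
    . . X X . .
    . . . . . .
    . . . . . .
    . . . . . .
    . . . . . .
T1:
  2·area = 96  (B↔C swapped to make it positive)
  edge (6, 22)→(3, 1): d=(-3,-21) top-left  bias=+0
  edge (3, 1)→(10, 18): d=(7,17) right/bottom  bias=-1
  edge (10, 18)→(6, 22): d=(-4,4) right/bottom  bias=-1
    (1,0)@(3, 1): e=[0,0,96] → .  [on edge]
    (2,3)@(5, 7): e=[24,8,64] → X
    (3,3)@(7, 7): e=[66,-26,56] → .
    (2,4)@(5, 9): e=[18,22,56] → X
    (3,4)@(7, 9): e=[60,-12,48] → .
    (2,5)@(5, 11): e=[12,36,48] → X
    (3,5)@(7, 11): e=[54,2,40] → X
    (4,5)@(9, 11): e=[96,-32,32] → .
    (2,6)@(5, 13): e=[6,50,40] → X
    (4,6)@(9, 13): e=[90,-18,24] → .
    (2,7)@(5, 15): e=[0,64,32] → X  [on edge]
    (4,7)@(9, 15): e=[84,-4,16] → .
    (5,8)@(11, 17): e=[120,-24,0] → .  [on edge]
    (4,9)@(9, 19): e=[72,24,0] → .  [on edge]
    (3,10)@(7, 21): e=[24,72,0] → .  [on edge]
  covered (11 px):
    . . . . . .
    . . . . . .
    . . . . . .
    . . X . . .
    . . X . . .
    . . X X . .
    . . X X . .
    . . X X . .
    . . . X X .
    . . . X . .
    . . . . . .

Z-buffer (winner per pixel, '.' = empty):
  . . . . . .
  . . . . . .
  . 0 . . . .
  . 0 1 . . .
  . 0 1 0 . .
  . . 1 1 0 .
  . . 1 1 . .
  . . 1 1 . .
  . . . 1 1 .
  . . . 1 . .
  . . . . . .

Final: -1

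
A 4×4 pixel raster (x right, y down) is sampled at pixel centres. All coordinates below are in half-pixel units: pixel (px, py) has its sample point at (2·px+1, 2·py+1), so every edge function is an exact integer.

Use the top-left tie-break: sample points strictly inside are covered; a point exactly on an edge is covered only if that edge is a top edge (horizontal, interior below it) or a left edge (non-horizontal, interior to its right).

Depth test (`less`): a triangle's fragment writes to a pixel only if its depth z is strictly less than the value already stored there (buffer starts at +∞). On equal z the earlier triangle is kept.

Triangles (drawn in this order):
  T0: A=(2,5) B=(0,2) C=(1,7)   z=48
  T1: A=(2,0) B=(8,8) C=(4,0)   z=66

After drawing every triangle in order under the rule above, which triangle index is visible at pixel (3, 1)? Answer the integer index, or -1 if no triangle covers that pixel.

T0:
  2·area = 7  (B↔C swapped to make it positive)
  edge (2, 5)→(1, 7): d=(-1,2) right/bottom  bias=-1
  edge (1, 7)→(0, 2): d=(-1,-5) top-left  bias=+0
  edge (0, 2)→(2, 5): d=(2,3) right/bottom  bias=-1
    (1,1)@(3, 3): e=[0,14,-7] → .  [on edge]
    (0,2)@(1, 5): e=[2,2,3] → X
    (1,2)@(3, 5): e=[-2,12,-3] → .
    (0,3)@(1, 7): e=[0,0,7] → .  [on edge]
  covered (1 px):
    . . . .
    . . . .
    X . . .
    . . . .
T1:
  2·area = 16  (B↔C swapped to make it positive)
  edge (2, 0)→(4, 0): d=(2,0) top-left  bias=+0
  edge (4, 0)→(8, 8): d=(4,8) right/bottom  bias=-1
  edge (8, 8)→(2, 0): d=(-6,-8) top-left  bias=+0
    (1,0)@(3, 1): e=[2,12,2] → X
    (2,0)@(5, 1): e=[2,-4,18] → .
    (1,1)@(3, 3): e=[6,20,-10] → .
    (2,1)@(5, 3): e=[6,4,6] → X
    (3,1)@(7, 3): e=[6,-12,22] → .
    (2,2)@(5, 5): e=[10,12,-6] → .
  covered (2 px):
    . X . .
    . . X .
    . . . .
    . . . .

Z-buffer (winner per pixel, '.' = empty):
  . 1 . .
  . . 1 .
  0 . . .
  . . . .

Result: -1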